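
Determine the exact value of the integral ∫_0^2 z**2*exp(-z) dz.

2 - 10*exp(-2)

Integrate by parts twice (u = z^2, dv = exp(-z) dz).
An antiderivative is F(z) = (-z**2 - 2*z - 2)*exp(-z).
Then F(2) - F(0) = (-10*exp(-2)) - (-2) = 2 - 10*exp(-2).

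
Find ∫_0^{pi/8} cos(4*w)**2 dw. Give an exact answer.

Use the identity cos^2(4*w) = (1 + cos(8*w))/2.
An antiderivative is F(w) = w/2 + sin(8*w)/16.
Then F(pi/8) - F(0) = (pi/16) - (0) = pi/16.

pi/16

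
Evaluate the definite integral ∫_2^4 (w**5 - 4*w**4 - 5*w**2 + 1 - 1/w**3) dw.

-102253/480

By the power rule, an antiderivative is F(w) = w**6/6 - 4*w**5/5 - 5*w**3/3 + w + 1/(2*w**2).
Then F(4) - F(2) = (-38267/160) - (-3137/120) = -102253/480.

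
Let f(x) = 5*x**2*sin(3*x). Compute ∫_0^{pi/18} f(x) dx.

Integrate by parts twice (u = x^2, dv = 5*sin(3*x) dx).
An antiderivative is F(x) = -5*x**2*cos(3*x)/3 + 10*x*sin(3*x)/9 + 10*cos(3*x)/27.
Then F(pi/18) - F(0) = (-5*sqrt(3)*pi**2/1944 + 5*pi/162 + 5*sqrt(3)/27) - (10/27) = -10/27 - 5*sqrt(3)*pi**2/1944 + 5*pi/162 + 5*sqrt(3)/27.

-10/27 - 5*sqrt(3)*pi**2/1944 + 5*pi/162 + 5*sqrt(3)/27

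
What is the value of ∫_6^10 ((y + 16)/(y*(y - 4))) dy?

-4*log(5) + 9*log(3)

Factor the denominator: y**2 - 4*y = y(y - 4).
Partial fractions: (y + 16)/(y*(y - 4)) = -4/y + 5/(y - 4).
An antiderivative is F(y) = -4*log(y) + 5*log(y - 4).
Then F(10) - F(6) = (-4*log(5) + log(2) + 5*log(3)) - (log(2/81)) = -4*log(5) + 9*log(3).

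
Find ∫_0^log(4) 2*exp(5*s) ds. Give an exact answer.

2046/5

Let u = exp(s), so du = exp(s) ds. When s = 0, u = 1; when s = log(4), u = 4.
The integral becomes 2·∫ u**4 du from 1 to 4, with antiderivative 2*u**5/5.
Back in s: F(s) = 2*exp(5*s)/5.
Then F(log(4)) - F(0) = (2048/5) - (2/5) = 2046/5.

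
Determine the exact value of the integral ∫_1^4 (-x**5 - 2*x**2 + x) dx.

By the power rule, an antiderivative is F(x) = -x**6/6 - 2*x**3/3 + x**2/2.
Then F(4) - F(1) = (-2152/3) - (-1/3) = -717.

-717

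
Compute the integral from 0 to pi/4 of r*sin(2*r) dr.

1/4

Integrate by parts once (u = r, dv = sin(2*r) dr).
An antiderivative is F(r) = -r*cos(2*r)/2 + sin(2*r)/4.
Then F(pi/4) - F(0) = (1/4) - (0) = 1/4.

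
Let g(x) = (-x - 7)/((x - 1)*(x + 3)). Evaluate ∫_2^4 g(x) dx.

log(7/45)

Factor the denominator: x**2 + 2*x - 3 = (x + 3)(x - 1).
Partial fractions: (-x - 7)/((x - 1)*(x + 3)) = 1/(x + 3) - 2/(x - 1).
An antiderivative is F(x) = -2*log(x - 1) + log(x + 3).
Then F(4) - F(2) = (log(7/9)) - (log(5)) = log(7/45).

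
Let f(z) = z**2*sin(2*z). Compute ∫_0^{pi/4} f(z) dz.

-1/4 + pi/8

Integrate by parts twice (u = z^2, dv = sin(2*z) dz).
An antiderivative is F(z) = -z**2*cos(2*z)/2 + z*sin(2*z)/2 + cos(2*z)/4.
Then F(pi/4) - F(0) = (pi/8) - (1/4) = -1/4 + pi/8.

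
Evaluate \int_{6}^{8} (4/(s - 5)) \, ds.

An antiderivative is F(s) = 4*log(s - 5).
Then F(8) - F(6) = (log(81)) - (0) = log(81).

log(81)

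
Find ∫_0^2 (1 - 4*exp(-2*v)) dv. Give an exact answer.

2*exp(-4)

An antiderivative is F(v) = v + 2*exp(-2*v).
Then F(2) - F(0) = (2*exp(-4) + 2) - (2) = 2*exp(-4).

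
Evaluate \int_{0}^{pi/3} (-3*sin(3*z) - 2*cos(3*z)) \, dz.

-2

An antiderivative is F(z) = -2*sin(3*z)/3 + cos(3*z).
Then F(pi/3) - F(0) = (-1) - (1) = -2.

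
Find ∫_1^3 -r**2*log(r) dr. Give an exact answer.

Integrate by parts once (u = ln r, dv = -r**2 dr).
An antiderivative is F(r) = -r**3*(3*log(r) - 1)/9.
Then F(3) - F(1) = (3 - 9*log(3)) - (1/9) = 26/9 - 9*log(3).

26/9 - 9*log(3)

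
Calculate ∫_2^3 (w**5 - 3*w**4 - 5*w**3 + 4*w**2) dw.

-4301/60

By the power rule, an antiderivative is F(w) = w**6/6 - 3*w**5/5 - 5*w**4/4 + 4*w**3/3.
Then F(3) - F(2) = (-1791/20) - (-268/15) = -4301/60.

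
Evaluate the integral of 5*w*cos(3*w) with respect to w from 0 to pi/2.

-5*pi/6 - 5/9

Integrate by parts once (u = w, dv = 5*cos(3*w) dw).
An antiderivative is F(w) = 5*w*sin(3*w)/3 + 5*cos(3*w)/9.
Then F(pi/2) - F(0) = (-5*pi/6) - (5/9) = -5*pi/6 - 5/9.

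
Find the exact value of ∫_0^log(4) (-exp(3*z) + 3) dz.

-21 + log(64)

An antiderivative is F(z) = -exp(3*z)/3 + 3*z.
Then F(log(4)) - F(0) = (-64/3 + log(64)) - (-1/3) = -21 + log(64).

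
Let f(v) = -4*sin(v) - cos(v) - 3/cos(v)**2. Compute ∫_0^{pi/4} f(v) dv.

An antiderivative is F(v) = -sin(v) + 4*cos(v) - 3*tan(v).
Then F(pi/4) - F(0) = (-3 + 3*sqrt(2)/2) - (4) = -7 + 3*sqrt(2)/2.

-7 + 3*sqrt(2)/2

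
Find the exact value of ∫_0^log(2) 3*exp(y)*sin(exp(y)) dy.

Let u = exp(y), so du = exp(y) dy. When y = 0, u = 1; when y = log(2), u = 2.
The integral becomes 3·∫ sin(u) du from 1 to 2, with antiderivative -3*cos(u).
Back in y: F(y) = -3*cos(exp(y)).
Then F(log(2)) - F(0) = (-3*cos(2)) - (-3*cos(1)) = -3*cos(2) + 3*cos(1).

-3*cos(2) + 3*cos(1)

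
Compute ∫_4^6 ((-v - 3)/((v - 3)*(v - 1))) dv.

Factor the denominator: v**2 - 4*v + 3 = (v - 1)(v - 3).
Partial fractions: (-v - 3)/((v - 3)*(v - 1)) = 2/(v - 1) - 3/(v - 3).
An antiderivative is F(v) = -3*log(v - 3) + 2*log(v - 1).
Then F(6) - F(4) = (log(25/27)) - (log(9)) = -5*log(3) + 2*log(5).

-5*log(3) + 2*log(5)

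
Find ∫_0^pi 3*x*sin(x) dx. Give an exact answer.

3*pi

Integrate by parts once (u = x, dv = 3*sin(x) dx).
An antiderivative is F(x) = -3*x*cos(x) + 3*sin(x).
Then F(pi) - F(0) = (3*pi) - (0) = 3*pi.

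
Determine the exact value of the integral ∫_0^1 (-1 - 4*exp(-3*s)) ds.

-7/3 + 4*exp(-3)/3

An antiderivative is F(s) = -s + 4*exp(-3*s)/3.
Then F(1) - F(0) = (-1 + 4*exp(-3)/3) - (4/3) = -7/3 + 4*exp(-3)/3.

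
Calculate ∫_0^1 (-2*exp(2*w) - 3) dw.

-exp(2) - 2

An antiderivative is F(w) = -exp(2*w) - 3*w.
Then F(1) - F(0) = (-exp(2) - 3) - (-1) = -exp(2) - 2.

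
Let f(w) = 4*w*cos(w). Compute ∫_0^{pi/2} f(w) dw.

Integrate by parts once (u = w, dv = 4*cos(w) dw).
An antiderivative is F(w) = 4*w*sin(w) + 4*cos(w).
Then F(pi/2) - F(0) = (2*pi) - (4) = -4 + 2*pi.

-4 + 2*pi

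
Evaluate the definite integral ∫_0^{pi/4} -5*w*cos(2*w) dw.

Integrate by parts once (u = w, dv = -5*cos(2*w) dw).
An antiderivative is F(w) = -5*w*sin(2*w)/2 - 5*cos(2*w)/4.
Then F(pi/4) - F(0) = (-5*pi/8) - (-5/4) = 5/4 - 5*pi/8.

5/4 - 5*pi/8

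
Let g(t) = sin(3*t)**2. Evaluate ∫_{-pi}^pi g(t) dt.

pi

Use the identity sin^2(3*t) = (1 - cos(6*t))/2.
An antiderivative is F(t) = t/2 - sin(6*t)/12.
Then F(pi) - F(-pi) = (pi/2) - (-pi/2) = pi.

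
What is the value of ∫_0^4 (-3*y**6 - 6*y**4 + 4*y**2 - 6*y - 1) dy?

-862804/105

By the power rule, an antiderivative is F(y) = -3*y**7/7 - 6*y**5/5 + 4*y**3/3 - 3*y**2 - y.
Then F(4) - F(0) = (-862804/105) - (0) = -862804/105.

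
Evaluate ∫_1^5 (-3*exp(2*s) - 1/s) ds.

An antiderivative is F(s) = -3*exp(2*s)/2 - log(s).
Then F(5) - F(1) = (-3*exp(10)/2 - log(5)) - (-3*exp(2)/2) = -3*exp(10)/2 - log(5) + 3*exp(2)/2.

-3*exp(10)/2 - log(5) + 3*exp(2)/2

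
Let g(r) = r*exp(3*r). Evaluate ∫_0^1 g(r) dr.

Integrate by parts once (u = r, dv = exp(3*r) dr).
An antiderivative is F(r) = (3*r - 1)*exp(3*r)/9.
Then F(1) - F(0) = (2*exp(3)/9) - (-1/9) = 1/9 + 2*exp(3)/9.

1/9 + 2*exp(3)/9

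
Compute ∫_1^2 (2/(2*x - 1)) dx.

An antiderivative is F(x) = log(2*x - 1).
Then F(2) - F(1) = (log(3)) - (0) = log(3).

log(3)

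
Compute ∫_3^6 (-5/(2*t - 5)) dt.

-5*log(7)/2

An antiderivative is F(t) = -5*log(2*t - 5)/2.
Then F(6) - F(3) = (-5*log(7)/2) - (0) = -5*log(7)/2.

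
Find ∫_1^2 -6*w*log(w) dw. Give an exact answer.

Integrate by parts once (u = ln w, dv = -6*w dw).
An antiderivative is F(w) = -3*w**2*(2*log(w) - 1)/2.
Then F(2) - F(1) = (6 - 12*log(2)) - (3/2) = 9/2 - 12*log(2).

9/2 - 12*log(2)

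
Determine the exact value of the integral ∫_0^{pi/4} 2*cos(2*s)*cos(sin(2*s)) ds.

Let u = sin(2*s), so du = 2*cos(2*s) ds. When s = 0, u = 0; when s = pi/4, u = 1.
The integral becomes ∫ cos(u) du from 0 to 1, with antiderivative sin(u).
Back in s: F(s) = sin(sin(2*s)).
Then F(pi/4) - F(0) = (sin(1)) - (0) = sin(1).

sin(1)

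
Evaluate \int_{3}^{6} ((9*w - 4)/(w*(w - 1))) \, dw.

Factor the denominator: w**2 - w = w(w - 1).
Partial fractions: (9*w - 4)/(w*(w - 1)) = 4/w + 5/(w - 1).
An antiderivative is F(w) = 4*log(w) + 5*log(w - 1).
Then F(6) - F(3) = (4*log(2) + 4*log(3) + 5*log(5)) - (5*log(2) + 4*log(3)) = -log(2) + 5*log(5).

-log(2) + 5*log(5)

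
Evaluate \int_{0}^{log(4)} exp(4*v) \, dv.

Let u = exp(v), so du = exp(v) dv. When v = 0, u = 1; when v = log(4), u = 4.
The integral becomes ∫ u**3 du from 1 to 4, with antiderivative u**4/4.
Back in v: F(v) = exp(4*v)/4.
Then F(log(4)) - F(0) = (64) - (1/4) = 255/4.

255/4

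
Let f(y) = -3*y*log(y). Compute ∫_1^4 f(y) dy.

45/4 - 48*log(2)

Integrate by parts once (u = ln y, dv = -3*y dy).
An antiderivative is F(y) = -3*y**2*(2*log(y) - 1)/4.
Then F(4) - F(1) = (12 - 48*log(2)) - (3/4) = 45/4 - 48*log(2).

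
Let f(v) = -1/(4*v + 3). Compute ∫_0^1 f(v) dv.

-log(7)/4 + log(3)/4

An antiderivative is F(v) = -log(4*v + 3)/4.
Then F(1) - F(0) = (-log(7)/4) - (-log(3)/4) = -log(7)/4 + log(3)/4.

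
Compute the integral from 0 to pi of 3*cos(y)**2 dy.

3*pi/2

Use the identity cos^2(y) = (1 + cos(2*y))/2.
An antiderivative is F(y) = 3*y/2 + 3*sin(2*y)/4.
Then F(pi) - F(0) = (3*pi/2) - (0) = 3*pi/2.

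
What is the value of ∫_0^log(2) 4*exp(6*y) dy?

42

Let u = exp(y), so du = exp(y) dy. When y = 0, u = 1; when y = log(2), u = 2.
The integral becomes 4·∫ u**5 du from 1 to 2, with antiderivative 2*u**6/3.
Back in y: F(y) = 2*exp(6*y)/3.
Then F(log(2)) - F(0) = (128/3) - (2/3) = 42.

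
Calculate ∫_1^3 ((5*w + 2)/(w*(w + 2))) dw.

Factor the denominator: w**2 + 2*w = (w + 2)w.
Partial fractions: (5*w + 2)/(w*(w + 2)) = 4/(w + 2) + 1/w.
An antiderivative is F(w) = log(w) + 4*log(w + 2).
Then F(3) - F(1) = (log(3) + 4*log(5)) - (log(81)) = -3*log(3) + 4*log(5).

-3*log(3) + 4*log(5)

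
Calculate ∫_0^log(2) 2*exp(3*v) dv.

Let u = exp(v), so du = exp(v) dv. When v = 0, u = 1; when v = log(2), u = 2.
The integral becomes 2·∫ u**2 du from 1 to 2, with antiderivative 2*u**3/3.
Back in v: F(v) = 2*exp(3*v)/3.
Then F(log(2)) - F(0) = (16/3) - (2/3) = 14/3.

14/3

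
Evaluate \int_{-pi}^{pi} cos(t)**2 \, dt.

Use the identity cos^2(t) = (1 + cos(2*t))/2.
An antiderivative is F(t) = t/2 + sin(2*t)/4.
Then F(pi) - F(-pi) = (pi/2) - (-pi/2) = pi.

pi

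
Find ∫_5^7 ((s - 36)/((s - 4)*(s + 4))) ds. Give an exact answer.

Factor the denominator: s**2 - 16 = (s + 4)(s - 4).
Partial fractions: (s - 36)/((s - 4)*(s + 4)) = 5/(s + 4) - 4/(s - 4).
An antiderivative is F(s) = -4*log(s - 4) + 5*log(s + 4).
Then F(7) - F(5) = (-4*log(3) + 5*log(11)) - (10*log(3)) = -14*log(3) + 5*log(11).

-14*log(3) + 5*log(11)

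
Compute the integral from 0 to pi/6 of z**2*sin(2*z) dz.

-1/8 - pi**2/144 + sqrt(3)*pi/24

Integrate by parts twice (u = z^2, dv = sin(2*z) dz).
An antiderivative is F(z) = -z**2*cos(2*z)/2 + z*sin(2*z)/2 + cos(2*z)/4.
Then F(pi/6) - F(0) = (-pi**2/144 + 1/8 + sqrt(3)*pi/24) - (1/4) = -1/8 - pi**2/144 + sqrt(3)*pi/24.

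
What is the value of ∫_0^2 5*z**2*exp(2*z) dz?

-5/4 + 25*exp(4)/4

Integrate by parts twice (u = z^2, dv = 5*exp(2*z) dz).
An antiderivative is F(z) = (10*z**2 - 10*z + 5)*exp(2*z)/4.
Then F(2) - F(0) = (25*exp(4)/4) - (5/4) = -5/4 + 25*exp(4)/4.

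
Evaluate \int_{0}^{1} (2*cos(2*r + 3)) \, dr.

Let u = 2*r + 3, so du = 2 dr. When r = 0, u = 3; when r = 1, u = 5.
The integral becomes ∫ cos(u) du from 3 to 5, with antiderivative sin(u).
Back in r: F(r) = sin(2*r + 3).
Then F(1) - F(0) = (sin(5)) - (sin(3)) = sin(5) - sin(3).

sin(5) - sin(3)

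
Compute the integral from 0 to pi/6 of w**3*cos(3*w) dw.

-pi/27 + pi**3/648 + 2/27

Integrate by parts 3 times (u = w^3, dv = cos(3*w) dw).
An antiderivative is F(w) = w**3*sin(3*w)/3 + w**2*cos(3*w)/3 - 2*w*sin(3*w)/9 - 2*cos(3*w)/27.
Then F(pi/6) - F(0) = (pi*(-24 + pi**2)/648) - (-2/27) = -pi/27 + pi**3/648 + 2/27.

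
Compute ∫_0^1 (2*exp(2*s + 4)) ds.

-exp(4) + exp(6)

Let u = 2*s + 4, so du = 2 ds. When s = 0, u = 4; when s = 1, u = 6.
The integral becomes ∫ exp(u) du from 4 to 6, with antiderivative exp(u).
Back in s: F(s) = exp(2*s + 4).
Then F(1) - F(0) = (exp(6)) - (exp(4)) = -exp(4) + exp(6).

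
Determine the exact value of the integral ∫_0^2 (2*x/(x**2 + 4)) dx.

log(2)

Let u = x**2 + 4, so du = 2*x dx. When x = 0, u = 4; when x = 2, u = 8.
The integral becomes ∫ 1/u du from 4 to 8, with antiderivative log(u).
Back in x: F(x) = log(x**2 + 4).
Then F(2) - F(0) = (log(8)) - (log(4)) = log(2).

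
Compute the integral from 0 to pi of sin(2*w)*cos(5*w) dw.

Use the identity sin(2*w)cos(5*w) = [sin(7*w) + sin(-3*w)]/2.
An antiderivative is F(w) = cos(3*w)/6 - cos(7*w)/14.
Then F(pi) - F(0) = (-2/21) - (2/21) = -4/21.

-4/21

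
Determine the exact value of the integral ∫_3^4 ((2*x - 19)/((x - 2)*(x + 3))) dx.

-8*log(2) - 5*log(3) + 5*log(7)

Factor the denominator: x**2 + x - 6 = (x + 3)(x - 2).
Partial fractions: (2*x - 19)/((x - 2)*(x + 3)) = 5/(x + 3) - 3/(x - 2).
An antiderivative is F(x) = -3*log(x - 2) + 5*log(x + 3).
Then F(4) - F(3) = (-3*log(2) + 5*log(7)) - (5*log(2) + 5*log(3)) = -8*log(2) - 5*log(3) + 5*log(7).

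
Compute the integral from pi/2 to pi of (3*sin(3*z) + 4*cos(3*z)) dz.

7/3

An antiderivative is F(z) = 4*sin(3*z)/3 - cos(3*z).
Then F(pi) - F(pi/2) = (1) - (-4/3) = 7/3.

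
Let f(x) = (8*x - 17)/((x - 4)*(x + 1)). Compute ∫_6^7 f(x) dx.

-5*log(7) + 3*log(3) + 12*log(2)

Factor the denominator: x**2 - 3*x - 4 = (x + 1)(x - 4).
Partial fractions: (8*x - 17)/((x - 4)*(x + 1)) = 5/(x + 1) + 3/(x - 4).
An antiderivative is F(x) = 3*log(x - 4) + 5*log(x + 1).
Then F(7) - F(6) = (3*log(3) + 15*log(2)) - (3*log(2) + 5*log(7)) = -5*log(7) + 3*log(3) + 12*log(2).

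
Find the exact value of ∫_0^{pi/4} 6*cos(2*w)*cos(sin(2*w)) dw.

Let u = sin(2*w), so du = 2*cos(2*w) dw. When w = 0, u = 0; when w = pi/4, u = 1.
The integral becomes 3·∫ cos(u) du from 0 to 1, with antiderivative 3*sin(u).
Back in w: F(w) = 3*sin(sin(2*w)).
Then F(pi/4) - F(0) = (3*sin(1)) - (0) = 3*sin(1).

3*sin(1)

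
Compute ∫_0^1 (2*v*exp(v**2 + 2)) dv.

-exp(2) + exp(3)

Let u = v**2 + 2, so du = 2*v dv. When v = 0, u = 2; when v = 1, u = 3.
The integral becomes ∫ exp(u) du from 2 to 3, with antiderivative exp(u).
Back in v: F(v) = exp(v**2 + 2).
Then F(1) - F(0) = (exp(3)) - (exp(2)) = -exp(2) + exp(3).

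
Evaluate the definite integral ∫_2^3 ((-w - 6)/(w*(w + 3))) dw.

log(8/15)

Factor the denominator: w**2 + 3*w = (w + 3)w.
Partial fractions: (-w - 6)/(w*(w + 3)) = 1/(w + 3) - 2/w.
An antiderivative is F(w) = -2*log(w) + log(w + 3).
Then F(3) - F(2) = (log(2/3)) - (log(5/4)) = log(8/15).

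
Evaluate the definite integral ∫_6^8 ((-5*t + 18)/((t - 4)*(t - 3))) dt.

Factor the denominator: t**2 - 7*t + 12 = (t - 3)(t - 4).
Partial fractions: (-5*t + 18)/((t - 4)*(t - 3)) = -3/(t - 3) - 2/(t - 4).
An antiderivative is F(t) = -2*log(t - 4) - 3*log(t - 3).
Then F(8) - F(6) = (-3*log(5) - 4*log(2)) - (-3*log(3) - 2*log(2)) = -3*log(5) - 2*log(2) + 3*log(3).

-3*log(5) - 2*log(2) + 3*log(3)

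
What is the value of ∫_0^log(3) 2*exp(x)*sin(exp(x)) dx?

Let u = exp(x), so du = exp(x) dx. When x = 0, u = 1; when x = log(3), u = 3.
The integral becomes 2·∫ sin(u) du from 1 to 3, with antiderivative -2*cos(u).
Back in x: F(x) = -2*cos(exp(x)).
Then F(log(3)) - F(0) = (-2*cos(3)) - (-2*cos(1)) = 2*cos(1) - 2*cos(3).

2*cos(1) - 2*cos(3)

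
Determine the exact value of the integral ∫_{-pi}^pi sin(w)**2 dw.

Use the identity sin^2(w) = (1 - cos(2*w))/2.
An antiderivative is F(w) = w/2 - sin(2*w)/4.
Then F(pi) - F(-pi) = (pi/2) - (-pi/2) = pi.

pi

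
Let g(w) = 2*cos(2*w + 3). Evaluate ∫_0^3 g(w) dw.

Let u = 2*w + 3, so du = 2 dw. When w = 0, u = 3; when w = 3, u = 9.
The integral becomes ∫ cos(u) du from 3 to 9, with antiderivative sin(u).
Back in w: F(w) = sin(2*w + 3).
Then F(3) - F(0) = (sin(9)) - (sin(3)) = -sin(3) + sin(9).

-sin(3) + sin(9)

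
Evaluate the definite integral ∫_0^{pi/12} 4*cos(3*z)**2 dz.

1/3 + pi/6

Use the identity cos^2(3*z) = (1 + cos(6*z))/2.
An antiderivative is F(z) = 2*z + sin(6*z)/3.
Then F(pi/12) - F(0) = (1/3 + pi/6) - (0) = 1/3 + pi/6.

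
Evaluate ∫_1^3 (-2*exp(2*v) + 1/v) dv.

-exp(6) + log(3) + exp(2)

An antiderivative is F(v) = -exp(2*v) + log(v).
Then F(3) - F(1) = (-exp(6) + log(3)) - (-exp(2)) = -exp(6) + log(3) + exp(2).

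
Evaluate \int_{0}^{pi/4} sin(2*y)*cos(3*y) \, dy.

-2/5 + 3*sqrt(2)/10

Use the identity sin(2*y)cos(3*y) = [sin(5*y) + sin(-y)]/2.
An antiderivative is F(y) = cos(y)/2 - cos(5*y)/10.
Then F(pi/4) - F(0) = (3*sqrt(2)/10) - (2/5) = -2/5 + 3*sqrt(2)/10.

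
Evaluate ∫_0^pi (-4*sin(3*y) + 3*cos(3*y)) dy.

An antiderivative is F(y) = sin(3*y) + 4*cos(3*y)/3.
Then F(pi) - F(0) = (-4/3) - (4/3) = -8/3.

-8/3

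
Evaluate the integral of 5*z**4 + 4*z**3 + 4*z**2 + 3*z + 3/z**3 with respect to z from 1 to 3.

370

By the power rule, an antiderivative is F(z) = z**5 + z**4 + 4*z**3/3 + 3*z**2/2 - 3/(2*z**2).
Then F(3) - F(1) = (1120/3) - (10/3) = 370.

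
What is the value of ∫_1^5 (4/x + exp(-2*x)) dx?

An antiderivative is F(x) = 4*log(x) - exp(-2*x)/2.
Then F(5) - F(1) = (-exp(-10)/2 + 4*log(5)) - (-exp(-2)/2) = (-1 + exp(8) + 8*exp(10)*log(5))*exp(-10)/2.

(-1 + exp(8) + 8*exp(10)*log(5))*exp(-10)/2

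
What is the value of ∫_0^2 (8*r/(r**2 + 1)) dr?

4*log(5)

Let u = r**2 + 1, so du = 2*r dr. When r = 0, u = 1; when r = 2, u = 5.
The integral becomes 4·∫ 1/u du from 1 to 5, with antiderivative 4*log(u).
Back in r: F(r) = 4*log(r**2 + 1).
Then F(2) - F(0) = (4*log(5)) - (0) = 4*log(5).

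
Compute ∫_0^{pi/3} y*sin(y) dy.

Integrate by parts once (u = y, dv = sin(y) dy).
An antiderivative is F(y) = -y*cos(y) + sin(y).
Then F(pi/3) - F(0) = (-pi/6 + sqrt(3)/2) - (0) = -pi/6 + sqrt(3)/2.

-pi/6 + sqrt(3)/2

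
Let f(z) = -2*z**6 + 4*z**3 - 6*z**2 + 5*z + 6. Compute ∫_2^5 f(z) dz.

-305751/14

By the power rule, an antiderivative is F(z) = -2*z**7/7 + z**4 - 2*z**3 + 5*z**2/2 + 6*z.
Then F(5) - F(2) = (-305955/14) - (-102/7) = -305751/14.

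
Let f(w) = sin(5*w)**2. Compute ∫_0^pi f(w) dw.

Use the identity sin^2(5*w) = (1 - cos(10*w))/2.
An antiderivative is F(w) = w/2 - sin(10*w)/20.
Then F(pi) - F(0) = (pi/2) - (0) = pi/2.

pi/2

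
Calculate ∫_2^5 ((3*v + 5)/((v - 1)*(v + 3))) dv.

-log(5) + 7*log(2)

Factor the denominator: v**2 + 2*v - 3 = (v + 3)(v - 1).
Partial fractions: (3*v + 5)/((v - 1)*(v + 3)) = 1/(v + 3) + 2/(v - 1).
An antiderivative is F(v) = 2*log(v - 1) + log(v + 3).
Then F(5) - F(2) = (7*log(2)) - (log(5)) = -log(5) + 7*log(2).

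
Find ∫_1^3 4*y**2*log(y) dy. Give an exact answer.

Integrate by parts once (u = ln y, dv = 4*y**2 dy).
An antiderivative is F(y) = 4*y**3*(3*log(y) - 1)/9.
Then F(3) - F(1) = (-12 + 36*log(3)) - (-4/9) = -104/9 + 36*log(3).

-104/9 + 36*log(3)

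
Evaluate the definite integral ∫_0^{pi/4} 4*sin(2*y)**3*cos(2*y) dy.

Let u = sin(2*y), so du = 2*cos(2*y) dy. When y = 0, u = 0; when y = pi/4, u = 1.
The integral becomes 2·∫ u**3 du from 0 to 1, with antiderivative u**4/2.
Back in y: F(y) = sin(2*y)**4/2.
Then F(pi/4) - F(0) = (1/2) - (0) = 1/2.

1/2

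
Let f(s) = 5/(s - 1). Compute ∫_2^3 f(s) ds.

An antiderivative is F(s) = 5*log(s - 1).
Then F(3) - F(2) = (log(32)) - (0) = log(32).

log(32)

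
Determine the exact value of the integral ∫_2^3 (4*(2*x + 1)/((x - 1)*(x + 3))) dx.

Factor the denominator: x**2 + 2*x - 3 = (x + 3)(x - 1).
Partial fractions: 4*(2*x + 1)/((x - 1)*(x + 3)) = 5/(x + 3) + 3/(x - 1).
An antiderivative is F(x) = 3*log(x - 1) + 5*log(x + 3).
Then F(3) - F(2) = (5*log(3) + 8*log(2)) - (5*log(5)) = -5*log(5) + 5*log(3) + 8*log(2).

-5*log(5) + 5*log(3) + 8*log(2)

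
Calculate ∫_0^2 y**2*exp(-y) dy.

Integrate by parts twice (u = y^2, dv = exp(-y) dy).
An antiderivative is F(y) = (-y**2 - 2*y - 2)*exp(-y).
Then F(2) - F(0) = (-10*exp(-2)) - (-2) = 2 - 10*exp(-2).

2 - 10*exp(-2)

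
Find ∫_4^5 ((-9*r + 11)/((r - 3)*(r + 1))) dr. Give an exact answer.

Factor the denominator: r**2 - 2*r - 3 = (r + 1)(r - 3).
Partial fractions: (-9*r + 11)/((r - 3)*(r + 1)) = -5/(r + 1) - 4/(r - 3).
An antiderivative is F(r) = -4*log(r - 3) - 5*log(r + 1).
Then F(5) - F(4) = (-9*log(2) - 5*log(3)) - (-5*log(5)) = -9*log(2) - 5*log(3) + 5*log(5).

-9*log(2) - 5*log(3) + 5*log(5)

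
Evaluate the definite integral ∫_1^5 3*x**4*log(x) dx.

-9372/25 + 1875*log(5)

Integrate by parts once (u = ln x, dv = 3*x**4 dx).
An antiderivative is F(x) = 3*x**5*(5*log(x) - 1)/25.
Then F(5) - F(1) = (-375 + 1875*log(5)) - (-3/25) = -9372/25 + 1875*log(5).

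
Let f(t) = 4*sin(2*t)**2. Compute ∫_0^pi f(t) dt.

2*pi

Use the identity sin^2(2*t) = (1 - cos(4*t))/2.
An antiderivative is F(t) = 2*t - sin(4*t)/2.
Then F(pi) - F(0) = (2*pi) - (0) = 2*pi.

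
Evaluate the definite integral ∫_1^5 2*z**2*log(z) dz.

-248/9 + 250*log(5)/3

Integrate by parts once (u = ln z, dv = 2*z**2 dz).
An antiderivative is F(z) = 2*z**3*(3*log(z) - 1)/9.
Then F(5) - F(1) = (-250/9 + 250*log(5)/3) - (-2/9) = -248/9 + 250*log(5)/3.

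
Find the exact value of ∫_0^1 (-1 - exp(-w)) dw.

-2 + exp(-1)

An antiderivative is F(w) = -w + exp(-w).
Then F(1) - F(0) = (-1 + exp(-1)) - (1) = -2 + exp(-1).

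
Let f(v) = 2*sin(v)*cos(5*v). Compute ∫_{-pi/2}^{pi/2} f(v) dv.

Use the identity sin(v)cos(5*v) = [sin(6*v) + sin(-4*v)]/2.
An antiderivative is F(v) = cos(4*v)/4 - cos(6*v)/6.
Then F(pi/2) - F(-pi/2) = (5/12) - (5/12) = 0.

0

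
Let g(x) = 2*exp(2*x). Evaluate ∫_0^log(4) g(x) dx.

An antiderivative is F(x) = exp(2*x).
Then F(log(4)) - F(0) = (16) - (1) = 15.

15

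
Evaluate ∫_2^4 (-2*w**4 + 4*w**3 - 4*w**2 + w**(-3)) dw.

By the power rule, an antiderivative is F(w) = -2*w**5/5 + w**4 - 4*w**3/3 - 1/(2*w**2).
Then F(4) - F(2) = (-114703/480) - (-911/120) = -111059/480.

-111059/480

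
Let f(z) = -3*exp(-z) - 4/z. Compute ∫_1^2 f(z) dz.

An antiderivative is F(z) = -4*log(z) + 3*exp(-z).
Then F(2) - F(1) = (-4*log(2) + 3*exp(-2)) - (3*exp(-1)) = -4*log(2) - 3*exp(-1) + 3*exp(-2).

-4*log(2) - 3*exp(-1) + 3*exp(-2)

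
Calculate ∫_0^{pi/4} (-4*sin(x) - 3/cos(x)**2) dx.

-7 + 2*sqrt(2)

An antiderivative is F(x) = 4*cos(x) - 3*tan(x).
Then F(pi/4) - F(0) = (-3 + 2*sqrt(2)) - (4) = -7 + 2*sqrt(2).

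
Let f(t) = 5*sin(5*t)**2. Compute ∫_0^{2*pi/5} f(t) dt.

Use the identity sin^2(5*t) = (1 - cos(10*t))/2.
An antiderivative is F(t) = 5*t/2 - sin(10*t)/4.
Then F(2*pi/5) - F(0) = (pi) - (0) = pi.

pi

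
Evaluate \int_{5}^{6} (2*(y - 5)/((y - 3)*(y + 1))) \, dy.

-4*log(3) - 2*log(2) + 3*log(7)

Factor the denominator: y**2 - 2*y - 3 = (y + 1)(y - 3).
Partial fractions: 2*(y - 5)/((y - 3)*(y + 1)) = 3/(y + 1) - 1/(y - 3).
An antiderivative is F(y) = -log(y - 3) + 3*log(y + 1).
Then F(6) - F(5) = (-log(3) + 3*log(7)) - (2*log(2) + 3*log(3)) = -4*log(3) - 2*log(2) + 3*log(7).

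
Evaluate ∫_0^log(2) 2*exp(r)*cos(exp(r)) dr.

-2*sin(1) + 2*sin(2)

Let u = exp(r), so du = exp(r) dr. When r = 0, u = 1; when r = log(2), u = 2.
The integral becomes 2·∫ cos(u) du from 1 to 2, with antiderivative 2*sin(u).
Back in r: F(r) = 2*sin(exp(r)).
Then F(log(2)) - F(0) = (2*sin(2)) - (2*sin(1)) = -2*sin(1) + 2*sin(2).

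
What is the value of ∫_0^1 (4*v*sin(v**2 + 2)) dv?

2*cos(2) - 2*cos(3)

Let u = v**2 + 2, so du = 2*v dv. When v = 0, u = 2; when v = 1, u = 3.
The integral becomes 2·∫ sin(u) du from 2 to 3, with antiderivative -2*cos(u).
Back in v: F(v) = -2*cos(v**2 + 2).
Then F(1) - F(0) = (-2*cos(3)) - (-2*cos(2)) = 2*cos(2) - 2*cos(3).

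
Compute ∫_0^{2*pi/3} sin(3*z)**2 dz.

pi/3

Use the identity sin^2(3*z) = (1 - cos(6*z))/2.
An antiderivative is F(z) = z/2 - sin(6*z)/12.
Then F(2*pi/3) - F(0) = (pi/3) - (0) = pi/3.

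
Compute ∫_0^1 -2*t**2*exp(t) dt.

4 - 2*E

Integrate by parts twice (u = t^2, dv = -2*exp(t) dt).
An antiderivative is F(t) = (-2*t**2 + 4*t - 4)*exp(t).
Then F(1) - F(0) = (-2*E) - (-4) = 4 - 2*E.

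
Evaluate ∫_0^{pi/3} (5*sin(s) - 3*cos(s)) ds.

An antiderivative is F(s) = -3*sin(s) - 5*cos(s).
Then F(pi/3) - F(0) = (-3*sqrt(3)/2 - 5/2) - (-5) = 5/2 - 3*sqrt(3)/2.

5/2 - 3*sqrt(3)/2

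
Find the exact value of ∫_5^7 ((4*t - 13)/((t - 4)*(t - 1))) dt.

Factor the denominator: t**2 - 5*t + 4 = (t - 1)(t - 4).
Partial fractions: (4*t - 13)/((t - 4)*(t - 1)) = 3/(t - 1) + 1/(t - 4).
An antiderivative is F(t) = log(t - 4) + 3*log(t - 1).
Then F(7) - F(5) = (3*log(2) + 4*log(3)) - (log(64)) = log(81/8).

log(81/8)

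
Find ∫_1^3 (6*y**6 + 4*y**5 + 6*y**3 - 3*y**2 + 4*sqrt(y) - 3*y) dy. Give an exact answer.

By the power rule, an antiderivative is F(y) = 6*y**7/7 + 2*y**6/3 + 3*y**4/2 + 8*y**(3/2)/3 - y**3 - 3*y**2/2.
Then F(3) - F(1) = (8*sqrt(3) + 17091/7) - (67/21) = 8*sqrt(3) + 51206/21.

8*sqrt(3) + 51206/21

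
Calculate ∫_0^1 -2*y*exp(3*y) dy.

Integrate by parts once (u = y, dv = -2*exp(3*y) dy).
An antiderivative is F(y) = (-6*y + 2)*exp(3*y)/9.
Then F(1) - F(0) = (-4*exp(3)/9) - (2/9) = -4*exp(3)/9 - 2/9.

-4*exp(3)/9 - 2/9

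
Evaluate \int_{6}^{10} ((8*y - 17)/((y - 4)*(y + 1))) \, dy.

-5*log(7) + 3*log(3) + 5*log(11)

Factor the denominator: y**2 - 3*y - 4 = (y + 1)(y - 4).
Partial fractions: (8*y - 17)/((y - 4)*(y + 1)) = 5/(y + 1) + 3/(y - 4).
An antiderivative is F(y) = 3*log(y - 4) + 5*log(y + 1).
Then F(10) - F(6) = (3*log(2) + 3*log(3) + 5*log(11)) - (3*log(2) + 5*log(7)) = -5*log(7) + 3*log(3) + 5*log(11).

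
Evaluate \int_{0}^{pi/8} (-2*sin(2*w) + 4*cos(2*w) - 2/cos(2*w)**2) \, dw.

-2 + 3*sqrt(2)/2

An antiderivative is F(w) = 2*sin(2*w) + cos(2*w) - tan(2*w).
Then F(pi/8) - F(0) = (-1 + 3*sqrt(2)/2) - (1) = -2 + 3*sqrt(2)/2.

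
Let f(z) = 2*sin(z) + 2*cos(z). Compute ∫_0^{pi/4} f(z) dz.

2

An antiderivative is F(z) = 2*sin(z) - 2*cos(z).
Then F(pi/4) - F(0) = (0) - (-2) = 2.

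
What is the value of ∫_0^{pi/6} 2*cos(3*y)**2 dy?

Use the identity cos^2(3*y) = (1 + cos(6*y))/2.
An antiderivative is F(y) = y + sin(6*y)/6.
Then F(pi/6) - F(0) = (pi/6) - (0) = pi/6.

pi/6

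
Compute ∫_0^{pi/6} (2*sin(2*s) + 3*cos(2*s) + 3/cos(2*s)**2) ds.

An antiderivative is F(s) = 3*sin(2*s)/2 - cos(2*s) + 3*tan(2*s)/2.
Then F(pi/6) - F(0) = (-1/2 + 9*sqrt(3)/4) - (-1) = 1/2 + 9*sqrt(3)/4.

1/2 + 9*sqrt(3)/4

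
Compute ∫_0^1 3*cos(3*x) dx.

Let u = 3*x, so du = 3 dx. When x = 0, u = 0; when x = 1, u = 3.
The integral becomes ∫ cos(u) du from 0 to 3, with antiderivative sin(u).
Back in x: F(x) = sin(3*x).
Then F(1) - F(0) = (sin(3)) - (0) = sin(3).

sin(3)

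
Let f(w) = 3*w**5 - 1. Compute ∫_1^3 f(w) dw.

362

By the power rule, an antiderivative is F(w) = w**6/2 - w.
Then F(3) - F(1) = (723/2) - (-1/2) = 362.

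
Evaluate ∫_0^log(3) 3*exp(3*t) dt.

Let u = exp(t), so du = exp(t) dt. When t = 0, u = 1; when t = log(3), u = 3.
The integral becomes 3·∫ u**2 du from 1 to 3, with antiderivative u**3.
Back in t: F(t) = exp(3*t).
Then F(log(3)) - F(0) = (27) - (1) = 26.

26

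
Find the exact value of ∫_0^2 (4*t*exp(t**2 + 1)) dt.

-2*exp(1)*(1 - exp(4))

Let u = t**2 + 1, so du = 2*t dt. When t = 0, u = 1; when t = 2, u = 5.
The integral becomes 2·∫ exp(u) du from 1 to 5, with antiderivative 2*exp(u).
Back in t: F(t) = 2*exp(t**2 + 1).
Then F(2) - F(0) = (2*exp(5)) - (2*exp(1)) = -2*exp(1)*(1 - exp(4)).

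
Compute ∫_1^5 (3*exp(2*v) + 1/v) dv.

An antiderivative is F(v) = 3*exp(2*v)/2 + log(v).
Then F(5) - F(1) = (log(5) + 3*exp(10)/2) - (3*exp(2)/2) = -3*exp(2)/2 + log(5) + 3*exp(10)/2.

-3*exp(2)/2 + log(5) + 3*exp(10)/2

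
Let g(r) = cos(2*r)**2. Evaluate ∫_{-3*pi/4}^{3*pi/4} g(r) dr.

3*pi/4

Use the identity cos^2(2*r) = (1 + cos(4*r))/2.
An antiderivative is F(r) = r/2 + sin(4*r)/8.
Then F(3*pi/4) - F(-3*pi/4) = (3*pi/8) - (-3*pi/8) = 3*pi/4.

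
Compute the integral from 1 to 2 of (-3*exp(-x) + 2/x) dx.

An antiderivative is F(x) = 2*log(x) + 3*exp(-x).
Then F(2) - F(1) = (3*exp(-2) + 2*log(2)) - (3*exp(-1)) = -3*exp(-1) + 3*exp(-2) + 2*log(2).

-3*exp(-1) + 3*exp(-2) + 2*log(2)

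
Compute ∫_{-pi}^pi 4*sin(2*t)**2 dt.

Use the identity sin^2(2*t) = (1 - cos(4*t))/2.
An antiderivative is F(t) = 2*t - sin(4*t)/2.
Then F(pi) - F(-pi) = (2*pi) - (-2*pi) = 4*pi.

4*pi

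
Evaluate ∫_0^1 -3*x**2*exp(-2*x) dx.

-3/4 + 15*exp(-2)/4

Integrate by parts twice (u = x^2, dv = -3*exp(-2*x) dx).
An antiderivative is F(x) = (6*x**2 + 6*x + 3)*exp(-2*x)/4.
Then F(1) - F(0) = (15*exp(-2)/4) - (3/4) = -3/4 + 15*exp(-2)/4.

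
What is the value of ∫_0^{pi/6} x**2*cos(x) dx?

Integrate by parts twice (u = x^2, dv = cos(x) dx).
An antiderivative is F(x) = x**2*sin(x) + 2*x*cos(x) - 2*sin(x).
Then F(pi/6) - F(0) = (-1 + pi**2/72 + sqrt(3)*pi/6) - (0) = -1 + pi**2/72 + sqrt(3)*pi/6.

-1 + pi**2/72 + sqrt(3)*pi/6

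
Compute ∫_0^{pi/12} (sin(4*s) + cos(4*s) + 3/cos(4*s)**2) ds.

1/8 + 7*sqrt(3)/8

An antiderivative is F(s) = sin(4*s)/4 - cos(4*s)/4 + 3*tan(4*s)/4.
Then F(pi/12) - F(0) = (-1/8 + 7*sqrt(3)/8) - (-1/4) = 1/8 + 7*sqrt(3)/8.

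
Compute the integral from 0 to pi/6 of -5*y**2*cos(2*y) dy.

-5*pi/24 - 5*sqrt(3)*pi**2/144 + 5*sqrt(3)/8

Integrate by parts twice (u = y^2, dv = -5*cos(2*y) dy).
An antiderivative is F(y) = -5*y**2*sin(2*y)/2 - 5*y*cos(2*y)/2 + 5*sin(2*y)/4.
Then F(pi/6) - F(0) = (-5*pi/24 - 5*sqrt(3)*pi**2/144 + 5*sqrt(3)/8) - (0) = -5*pi/24 - 5*sqrt(3)*pi**2/144 + 5*sqrt(3)/8.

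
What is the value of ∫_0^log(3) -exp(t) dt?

-2

An antiderivative is F(t) = -exp(t).
Then F(log(3)) - F(0) = (-3) - (-1) = -2.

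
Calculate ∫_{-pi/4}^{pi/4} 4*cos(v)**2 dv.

Use the identity cos^2(v) = (1 + cos(2*v))/2.
An antiderivative is F(v) = 2*v + sin(2*v).
Then F(pi/4) - F(-pi/4) = (1 + pi/2) - (-pi/2 - 1) = 2 + pi.

2 + pi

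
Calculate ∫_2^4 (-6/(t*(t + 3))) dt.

log(49/100)

Factor the denominator: t**2 + 3*t = (t + 3)t.
Partial fractions: -6/(t*(t + 3)) = 2/(t + 3) - 2/t.
An antiderivative is F(t) = -2*log(t) + 2*log(t + 3).
Then F(4) - F(2) = (log(49/16)) - (log(25/4)) = log(49/100).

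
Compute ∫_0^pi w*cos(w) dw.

Integrate by parts once (u = w, dv = cos(w) dw).
An antiderivative is F(w) = w*sin(w) + cos(w).
Then F(pi) - F(0) = (-1) - (1) = -2.

-2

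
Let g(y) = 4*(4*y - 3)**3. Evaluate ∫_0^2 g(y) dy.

Let u = 4*y - 3, so du = 4 dy. When y = 0, u = -3; when y = 2, u = 5.
The integral becomes ∫ u**3 du from -3 to 5, with antiderivative u**4/4.
Back in y: F(y) = (4*y - 3)**4/4.
Then F(2) - F(0) = (625/4) - (81/4) = 136.

136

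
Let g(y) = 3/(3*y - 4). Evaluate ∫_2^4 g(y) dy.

An antiderivative is F(y) = log(3*y - 4).
Then F(4) - F(2) = (log(8)) - (log(2)) = log(4).

log(4)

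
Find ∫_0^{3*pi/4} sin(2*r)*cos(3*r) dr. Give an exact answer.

-3*sqrt(2)/10 - 2/5

Use the identity sin(2*r)cos(3*r) = [sin(5*r) + sin(-r)]/2.
An antiderivative is F(r) = cos(r)/2 - cos(5*r)/10.
Then F(3*pi/4) - F(0) = (-3*sqrt(2)/10) - (2/5) = -3*sqrt(2)/10 - 2/5.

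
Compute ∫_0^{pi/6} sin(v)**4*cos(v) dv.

1/160

Let u = sin(v), so du = cos(v) dv. When v = 0, u = 0; when v = pi/6, u = 1/2.
The integral becomes ∫ u**4 du from 0 to 1/2, with antiderivative u**5/5.
Back in v: F(v) = sin(v)**5/5.
Then F(pi/6) - F(0) = (1/160) - (0) = 1/160.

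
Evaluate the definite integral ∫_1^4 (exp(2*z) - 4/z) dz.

An antiderivative is F(z) = exp(2*z)/2 - 4*log(z).
Then F(4) - F(1) = (-8*log(2) + exp(8)/2) - (exp(2)/2) = -8*log(2) - exp(2)/2 + exp(8)/2.

-8*log(2) - exp(2)/2 + exp(8)/2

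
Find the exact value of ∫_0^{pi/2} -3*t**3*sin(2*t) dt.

Integrate by parts 3 times (u = t^3, dv = -3*sin(2*t) dt).
An antiderivative is F(t) = 3*t**3*cos(2*t)/2 - 9*t**2*sin(2*t)/4 - 9*t*cos(2*t)/4 + 9*sin(2*t)/8.
Then F(pi/2) - F(0) = (3*pi*(6 - pi**2)/16) - (0) = 3*pi*(6 - pi**2)/16.

3*pi*(6 - pi**2)/16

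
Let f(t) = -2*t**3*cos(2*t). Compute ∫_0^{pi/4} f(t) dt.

-3/4 - pi**3/64 + 3*pi/8

Integrate by parts 3 times (u = t^3, dv = -2*cos(2*t) dt).
An antiderivative is F(t) = -t**3*sin(2*t) - 3*t**2*cos(2*t)/2 + 3*t*sin(2*t)/2 + 3*cos(2*t)/4.
Then F(pi/4) - F(0) = (pi*(24 - pi**2)/64) - (3/4) = -3/4 - pi**3/64 + 3*pi/8.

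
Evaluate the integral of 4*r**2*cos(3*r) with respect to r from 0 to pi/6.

Integrate by parts twice (u = r^2, dv = 4*cos(3*r) dr).
An antiderivative is F(r) = 4*r**2*sin(3*r)/3 + 8*r*cos(3*r)/9 - 8*sin(3*r)/27.
Then F(pi/6) - F(0) = (-8/27 + pi**2/27) - (0) = -8/27 + pi**2/27.

-8/27 + pi**2/27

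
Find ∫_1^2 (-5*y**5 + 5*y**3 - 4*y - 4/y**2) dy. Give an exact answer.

-167/4

By the power rule, an antiderivative is F(y) = -5*y**6/6 + 5*y**4/4 - 2*y**2 + 4/y.
Then F(2) - F(1) = (-118/3) - (29/12) = -167/4.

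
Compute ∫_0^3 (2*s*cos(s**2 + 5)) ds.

Let u = s**2 + 5, so du = 2*s ds. When s = 0, u = 5; when s = 3, u = 14.
The integral becomes ∫ cos(u) du from 5 to 14, with antiderivative sin(u).
Back in s: F(s) = sin(s**2 + 5).
Then F(3) - F(0) = (sin(14)) - (sin(5)) = -sin(5) + sin(14).

-sin(5) + sin(14)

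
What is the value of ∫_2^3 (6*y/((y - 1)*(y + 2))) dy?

-6*log(2) + 4*log(5)

Factor the denominator: y**2 + y - 2 = (y + 2)(y - 1).
Partial fractions: 6*y/((y - 1)*(y + 2)) = 4/(y + 2) + 2/(y - 1).
An antiderivative is F(y) = 2*log(y - 1) + 4*log(y + 2).
Then F(3) - F(2) = (2*log(2) + 4*log(5)) - (8*log(2)) = -6*log(2) + 4*log(5).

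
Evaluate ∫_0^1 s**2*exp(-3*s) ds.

Integrate by parts twice (u = s^2, dv = exp(-3*s) ds).
An antiderivative is F(s) = (-9*s**2 - 6*s - 2)*exp(-3*s)/27.
Then F(1) - F(0) = (-17*exp(-3)/27) - (-2/27) = 2/27 - 17*exp(-3)/27.

2/27 - 17*exp(-3)/27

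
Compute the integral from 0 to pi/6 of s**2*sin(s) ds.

Integrate by parts twice (u = s^2, dv = sin(s) ds).
An antiderivative is F(s) = -s**2*cos(s) + 2*s*sin(s) + 2*cos(s).
Then F(pi/6) - F(0) = (-sqrt(3)*pi**2/72 + pi/6 + sqrt(3)) - (2) = -2 - sqrt(3)*pi**2/72 + pi/6 + sqrt(3).

-2 - sqrt(3)*pi**2/72 + pi/6 + sqrt(3)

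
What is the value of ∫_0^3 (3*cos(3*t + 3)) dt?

sin(12) - sin(3)

Let u = 3*t + 3, so du = 3 dt. When t = 0, u = 3; when t = 3, u = 12.
The integral becomes ∫ cos(u) du from 3 to 12, with antiderivative sin(u).
Back in t: F(t) = sin(3*t + 3).
Then F(3) - F(0) = (sin(12)) - (sin(3)) = sin(12) - sin(3).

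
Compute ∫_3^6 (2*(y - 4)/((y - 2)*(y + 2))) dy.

Factor the denominator: y**2 - 4 = (y + 2)(y - 2).
Partial fractions: 2*(y - 4)/((y - 2)*(y + 2)) = 3/(y + 2) - 1/(y - 2).
An antiderivative is F(y) = -log(y - 2) + 3*log(y + 2).
Then F(6) - F(3) = (7*log(2)) - (3*log(5)) = -3*log(5) + 7*log(2).

-3*log(5) + 7*log(2)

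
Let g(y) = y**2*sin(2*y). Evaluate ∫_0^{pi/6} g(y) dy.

Integrate by parts twice (u = y^2, dv = sin(2*y) dy).
An antiderivative is F(y) = -y**2*cos(2*y)/2 + y*sin(2*y)/2 + cos(2*y)/4.
Then F(pi/6) - F(0) = (-pi**2/144 + 1/8 + sqrt(3)*pi/24) - (1/4) = -1/8 - pi**2/144 + sqrt(3)*pi/24.

-1/8 - pi**2/144 + sqrt(3)*pi/24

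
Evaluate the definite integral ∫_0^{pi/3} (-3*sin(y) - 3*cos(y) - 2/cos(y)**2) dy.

An antiderivative is F(y) = -3*sin(y) + 3*cos(y) - 2*tan(y).
Then F(pi/3) - F(0) = (3/2 - 7*sqrt(3)/2) - (3) = -7*sqrt(3)/2 - 3/2.

-7*sqrt(3)/2 - 3/2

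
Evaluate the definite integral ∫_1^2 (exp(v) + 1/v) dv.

-exp(1) + log(2) + exp(2)

An antiderivative is F(v) = exp(v) + log(v).
Then F(2) - F(1) = (log(2) + exp(2)) - (exp(1)) = -exp(1) + log(2) + exp(2).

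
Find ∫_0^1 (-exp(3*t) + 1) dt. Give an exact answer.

An antiderivative is F(t) = -exp(3*t)/3 + t.
Then F(1) - F(0) = (1 - exp(3)/3) - (-1/3) = 4/3 - exp(3)/3.

4/3 - exp(3)/3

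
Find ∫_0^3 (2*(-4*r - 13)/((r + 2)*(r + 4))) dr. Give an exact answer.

-5*log(5) - 3*log(7) + 11*log(2)

Factor the denominator: r**2 + 6*r + 8 = (r + 4)(r + 2).
Partial fractions: 2*(-4*r - 13)/((r + 2)*(r + 4)) = -3/(r + 4) - 5/(r + 2).
An antiderivative is F(r) = -5*log(r + 2) - 3*log(r + 4).
Then F(3) - F(0) = (-5*log(5) - 3*log(7)) - (-11*log(2)) = -5*log(5) - 3*log(7) + 11*log(2).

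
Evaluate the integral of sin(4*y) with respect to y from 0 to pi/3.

An antiderivative is F(y) = -cos(4*y)/4.
Then F(pi/3) - F(0) = (1/8) - (-1/4) = 3/8.

3/8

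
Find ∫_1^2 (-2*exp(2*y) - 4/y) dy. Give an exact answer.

An antiderivative is F(y) = -exp(2*y) - 4*log(y).
Then F(2) - F(1) = (-exp(4) - log(16)) - (-exp(2)) = -exp(4) - log(16) + exp(2).

-exp(4) - log(16) + exp(2)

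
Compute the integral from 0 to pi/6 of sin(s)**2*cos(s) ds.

1/24

Let u = sin(s), so du = cos(s) ds. When s = 0, u = 0; when s = pi/6, u = 1/2.
The integral becomes ∫ u**2 du from 0 to 1/2, with antiderivative u**3/3.
Back in s: F(s) = sin(s)**3/3.
Then F(pi/6) - F(0) = (1/24) - (0) = 1/24.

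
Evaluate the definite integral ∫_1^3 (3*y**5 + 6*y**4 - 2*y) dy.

By the power rule, an antiderivative is F(y) = y**6/2 + 6*y**5/5 - y**2.
Then F(3) - F(1) = (6471/10) - (7/10) = 3232/5.

3232/5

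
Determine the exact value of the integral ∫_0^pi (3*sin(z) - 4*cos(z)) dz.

An antiderivative is F(z) = -4*sin(z) - 3*cos(z).
Then F(pi) - F(0) = (3) - (-3) = 6.

6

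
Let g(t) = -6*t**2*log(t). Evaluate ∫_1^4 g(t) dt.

42 - 256*log(2)

Integrate by parts once (u = ln t, dv = -6*t**2 dt).
An antiderivative is F(t) = -2*t**3*(3*log(t) - 1)/3.
Then F(4) - F(1) = (128/3 - 256*log(2)) - (2/3) = 42 - 256*log(2).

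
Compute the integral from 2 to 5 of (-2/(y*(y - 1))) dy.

log(25/64)

Factor the denominator: y**2 - y = y(y - 1).
Partial fractions: -2/(y*(y - 1)) = 2/y - 2/(y - 1).
An antiderivative is F(y) = 2*log(y) - 2*log(y - 1).
Then F(5) - F(2) = (log(25/16)) - (log(4)) = log(25/64).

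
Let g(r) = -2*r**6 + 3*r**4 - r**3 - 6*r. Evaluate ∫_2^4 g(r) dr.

By the power rule, an antiderivative is F(r) = -2*r**7/7 + 3*r**5/5 - r**4/4 - 3*r**2.
Then F(4) - F(2) = (-146256/35) - (-1168/35) = -145088/35.

-145088/35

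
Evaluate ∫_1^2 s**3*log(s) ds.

Integrate by parts once (u = ln s, dv = s**3 ds).
An antiderivative is F(s) = s**4*(4*log(s) - 1)/16.
Then F(2) - F(1) = (-1 + log(16)) - (-1/16) = -15/16 + log(16).

-15/16 + log(16)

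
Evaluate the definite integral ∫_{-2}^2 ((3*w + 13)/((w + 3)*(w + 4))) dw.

-log(3) + 4*log(5)

Factor the denominator: w**2 + 7*w + 12 = (w + 4)(w + 3).
Partial fractions: (3*w + 13)/((w + 3)*(w + 4)) = -1/(w + 4) + 4/(w + 3).
An antiderivative is F(w) = 4*log(w + 3) - log(w + 4).
Then F(2) - F(-2) = (-log(3) - log(2) + 4*log(5)) - (-log(2)) = -log(3) + 4*log(5).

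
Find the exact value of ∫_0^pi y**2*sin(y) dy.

Integrate by parts twice (u = y^2, dv = sin(y) dy).
An antiderivative is F(y) = -y**2*cos(y) + 2*y*sin(y) + 2*cos(y).
Then F(pi) - F(0) = (-2 + pi**2) - (2) = -4 + pi**2.

-4 + pi**2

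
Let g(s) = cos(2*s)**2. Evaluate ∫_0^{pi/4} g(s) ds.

Use the identity cos^2(2*s) = (1 + cos(4*s))/2.
An antiderivative is F(s) = s/2 + sin(4*s)/8.
Then F(pi/4) - F(0) = (pi/8) - (0) = pi/8.

pi/8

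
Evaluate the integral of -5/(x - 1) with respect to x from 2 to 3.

-log(32)

An antiderivative is F(x) = -5*log(x - 1).
Then F(3) - F(2) = (-log(32)) - (0) = -log(32).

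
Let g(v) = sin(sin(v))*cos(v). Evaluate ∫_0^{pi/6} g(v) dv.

Let u = sin(v), so du = cos(v) dv. When v = 0, u = 0; when v = pi/6, u = 1/2.
The integral becomes ∫ sin(u) du from 0 to 1/2, with antiderivative -cos(u).
Back in v: F(v) = -cos(sin(v)).
Then F(pi/6) - F(0) = (-cos(1/2)) - (-1) = 1 - cos(1/2).

1 - cos(1/2)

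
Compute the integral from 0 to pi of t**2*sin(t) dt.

Integrate by parts twice (u = t^2, dv = sin(t) dt).
An antiderivative is F(t) = -t**2*cos(t) + 2*t*sin(t) + 2*cos(t).
Then F(pi) - F(0) = (-2 + pi**2) - (2) = -4 + pi**2.

-4 + pi**2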